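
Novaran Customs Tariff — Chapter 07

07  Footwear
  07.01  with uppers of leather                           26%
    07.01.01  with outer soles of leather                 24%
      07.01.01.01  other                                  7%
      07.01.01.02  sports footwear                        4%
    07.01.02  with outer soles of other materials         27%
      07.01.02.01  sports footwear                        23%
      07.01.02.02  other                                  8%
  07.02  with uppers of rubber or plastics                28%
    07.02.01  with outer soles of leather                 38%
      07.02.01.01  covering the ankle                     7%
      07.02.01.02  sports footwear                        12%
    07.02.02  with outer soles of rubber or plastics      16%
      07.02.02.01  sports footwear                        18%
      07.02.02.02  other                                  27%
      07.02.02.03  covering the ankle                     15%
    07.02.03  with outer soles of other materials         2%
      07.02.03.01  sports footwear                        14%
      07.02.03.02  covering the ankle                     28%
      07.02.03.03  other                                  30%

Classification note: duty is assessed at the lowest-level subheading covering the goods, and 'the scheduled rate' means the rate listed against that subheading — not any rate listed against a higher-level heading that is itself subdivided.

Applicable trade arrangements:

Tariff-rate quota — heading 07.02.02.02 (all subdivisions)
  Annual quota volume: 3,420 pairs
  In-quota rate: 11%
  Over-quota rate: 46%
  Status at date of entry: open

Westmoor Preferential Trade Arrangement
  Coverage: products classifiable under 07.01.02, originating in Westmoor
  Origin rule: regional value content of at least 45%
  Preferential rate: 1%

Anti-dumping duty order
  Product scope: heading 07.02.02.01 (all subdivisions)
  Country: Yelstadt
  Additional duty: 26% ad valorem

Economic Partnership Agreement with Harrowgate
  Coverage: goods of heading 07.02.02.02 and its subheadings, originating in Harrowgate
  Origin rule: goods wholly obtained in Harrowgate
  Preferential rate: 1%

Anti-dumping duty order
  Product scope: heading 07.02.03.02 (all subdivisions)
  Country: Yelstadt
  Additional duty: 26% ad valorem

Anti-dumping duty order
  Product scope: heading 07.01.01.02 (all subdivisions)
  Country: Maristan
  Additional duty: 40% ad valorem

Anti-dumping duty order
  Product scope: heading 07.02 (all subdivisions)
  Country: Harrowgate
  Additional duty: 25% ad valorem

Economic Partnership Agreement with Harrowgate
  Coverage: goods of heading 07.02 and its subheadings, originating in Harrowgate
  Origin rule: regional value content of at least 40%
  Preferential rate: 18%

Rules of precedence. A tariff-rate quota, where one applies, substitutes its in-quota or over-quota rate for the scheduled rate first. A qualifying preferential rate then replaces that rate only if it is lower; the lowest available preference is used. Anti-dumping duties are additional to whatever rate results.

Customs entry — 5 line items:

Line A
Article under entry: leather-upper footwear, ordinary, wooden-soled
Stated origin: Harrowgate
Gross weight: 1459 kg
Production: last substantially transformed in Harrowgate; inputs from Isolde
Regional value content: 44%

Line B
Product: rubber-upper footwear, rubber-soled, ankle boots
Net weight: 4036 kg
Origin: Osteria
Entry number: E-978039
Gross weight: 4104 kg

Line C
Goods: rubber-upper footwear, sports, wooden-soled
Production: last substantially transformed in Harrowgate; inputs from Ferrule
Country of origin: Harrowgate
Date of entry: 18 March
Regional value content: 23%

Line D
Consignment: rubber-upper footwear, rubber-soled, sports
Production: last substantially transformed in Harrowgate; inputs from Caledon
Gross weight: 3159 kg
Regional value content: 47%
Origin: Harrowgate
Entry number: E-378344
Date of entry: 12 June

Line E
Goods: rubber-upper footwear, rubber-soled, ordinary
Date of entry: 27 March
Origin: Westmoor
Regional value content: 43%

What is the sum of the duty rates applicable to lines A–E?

116%

Line A: leather-upper → 07.01; wooden-soled → 07.01.02; ordinary → 07.01.02.02. Scheduled 8%. Harrowgate agreement on 07.02.02.02: 07.01.02.02 not covered; Harrowgate agreement on 07.02: 07.01.02.02 not covered. → 8%.
Line B: rubber-upper → 07.02; rubber-soled → 07.02.02; ankle boots → 07.02.02.03. Scheduled 15%. No special measure applies. → 15%.
Line C: rubber-upper → 07.02; wooden-soled → 07.02.03; sports → 07.02.03.01. Scheduled 14%. Harrowgate agreement on 07.02.02.02: 07.02.03.01 not covered; Harrowgate agreement on 07.02: RVC < 40%; anti-dumping (Harrowgate, 07.02): +25%; total 14% + 25% = 39%. → 39%.
Line D: rubber-upper → 07.02; rubber-soled → 07.02.02; sports → 07.02.02.01. Scheduled 18%. Harrowgate agreement on 07.02.02.02: 07.02.02.01 not covered; Harrowgate agreement on 07.02: RVC ≥ 40% → 18% available; preference 18% not lower than 18% → no reduction; anti-dumping (Harrowgate, 07.02): +25%; total 18% + 25% = 43%. → 43%.
Line E: rubber-upper → 07.02; rubber-soled → 07.02.02; ordinary → 07.02.02.02. Scheduled 27%. quota on 07.02.02.02 open → in-quota 11%; Westmoor agreement on 07.01.02: 07.02.02.02 not covered. → 11%.
Sum: 8% + 15% + 39% + 43% + 11% = 116%.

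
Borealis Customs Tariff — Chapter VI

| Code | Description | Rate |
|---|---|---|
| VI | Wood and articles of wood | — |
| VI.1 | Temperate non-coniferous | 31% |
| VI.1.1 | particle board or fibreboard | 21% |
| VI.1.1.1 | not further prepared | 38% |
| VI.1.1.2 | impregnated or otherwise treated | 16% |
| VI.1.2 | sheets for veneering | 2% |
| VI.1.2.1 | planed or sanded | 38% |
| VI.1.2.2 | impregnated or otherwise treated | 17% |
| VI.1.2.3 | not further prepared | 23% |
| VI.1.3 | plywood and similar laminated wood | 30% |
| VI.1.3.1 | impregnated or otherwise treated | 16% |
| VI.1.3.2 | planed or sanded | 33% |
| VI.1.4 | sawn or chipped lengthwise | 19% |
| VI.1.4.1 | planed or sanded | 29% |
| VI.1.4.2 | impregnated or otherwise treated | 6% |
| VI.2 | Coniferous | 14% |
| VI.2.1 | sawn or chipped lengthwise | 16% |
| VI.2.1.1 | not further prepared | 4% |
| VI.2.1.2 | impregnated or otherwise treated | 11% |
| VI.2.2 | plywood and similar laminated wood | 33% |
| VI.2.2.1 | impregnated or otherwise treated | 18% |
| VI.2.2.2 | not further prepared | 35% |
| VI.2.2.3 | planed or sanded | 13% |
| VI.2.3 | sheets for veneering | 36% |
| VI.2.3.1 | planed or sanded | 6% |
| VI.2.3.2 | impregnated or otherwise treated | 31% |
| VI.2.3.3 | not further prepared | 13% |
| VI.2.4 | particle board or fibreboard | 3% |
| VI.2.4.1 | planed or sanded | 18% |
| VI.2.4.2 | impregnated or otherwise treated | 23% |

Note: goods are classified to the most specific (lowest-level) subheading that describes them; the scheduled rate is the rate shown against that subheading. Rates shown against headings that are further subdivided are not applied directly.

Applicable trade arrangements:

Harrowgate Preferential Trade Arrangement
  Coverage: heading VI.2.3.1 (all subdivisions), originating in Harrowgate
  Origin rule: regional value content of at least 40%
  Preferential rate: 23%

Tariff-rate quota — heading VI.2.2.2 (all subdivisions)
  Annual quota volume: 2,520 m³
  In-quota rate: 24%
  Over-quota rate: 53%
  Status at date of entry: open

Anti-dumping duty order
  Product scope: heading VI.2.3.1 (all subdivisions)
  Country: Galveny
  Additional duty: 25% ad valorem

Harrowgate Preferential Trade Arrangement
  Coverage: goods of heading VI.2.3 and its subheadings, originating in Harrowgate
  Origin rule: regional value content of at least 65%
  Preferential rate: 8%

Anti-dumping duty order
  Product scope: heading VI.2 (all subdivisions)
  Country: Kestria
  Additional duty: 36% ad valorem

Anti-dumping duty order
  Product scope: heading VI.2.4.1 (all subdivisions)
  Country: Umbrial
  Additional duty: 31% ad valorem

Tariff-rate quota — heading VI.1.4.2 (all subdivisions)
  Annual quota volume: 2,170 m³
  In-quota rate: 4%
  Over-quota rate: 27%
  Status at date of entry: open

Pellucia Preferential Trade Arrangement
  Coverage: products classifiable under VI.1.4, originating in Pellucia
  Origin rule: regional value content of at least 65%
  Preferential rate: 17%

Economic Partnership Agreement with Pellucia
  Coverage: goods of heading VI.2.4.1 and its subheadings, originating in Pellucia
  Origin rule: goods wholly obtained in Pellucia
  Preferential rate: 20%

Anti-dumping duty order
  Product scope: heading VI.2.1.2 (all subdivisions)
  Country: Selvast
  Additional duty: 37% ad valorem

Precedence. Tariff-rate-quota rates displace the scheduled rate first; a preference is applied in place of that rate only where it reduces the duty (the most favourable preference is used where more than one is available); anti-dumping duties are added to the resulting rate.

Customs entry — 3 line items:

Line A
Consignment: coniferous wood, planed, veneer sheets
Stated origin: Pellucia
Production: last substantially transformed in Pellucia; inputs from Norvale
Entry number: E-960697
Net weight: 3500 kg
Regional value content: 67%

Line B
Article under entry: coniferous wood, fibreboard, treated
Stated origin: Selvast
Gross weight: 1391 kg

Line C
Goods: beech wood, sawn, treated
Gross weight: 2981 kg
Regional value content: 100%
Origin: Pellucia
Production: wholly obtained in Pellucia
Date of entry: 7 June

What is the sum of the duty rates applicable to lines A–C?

33%

Line A: coniferous → VI.2; veneer sheets → VI.2.3; planed → VI.2.3.1. Scheduled 6%. Pellucia agreement on VI.1.4: VI.2.3.1 not covered; Pellucia agreement on VI.2.4.1: VI.2.3.1 not covered. → 6%.
Line B: coniferous → VI.2; fibreboard → VI.2.4; treated → VI.2.4.2. Scheduled 23%. No special measure applies. → 23%.
Line C: beech → VI.1; sawn → VI.1.4; treated → VI.1.4.2. Scheduled 6%. quota on VI.1.4.2 open → in-quota 4%; Pellucia agreement on VI.1.4: RVC ≥ 65% → 17% available; Pellucia agreement on VI.2.4.1: VI.1.4.2 not covered; preference 17% not lower than 4% → no reduction. → 4%.
Sum: 6% + 23% + 4% = 33%.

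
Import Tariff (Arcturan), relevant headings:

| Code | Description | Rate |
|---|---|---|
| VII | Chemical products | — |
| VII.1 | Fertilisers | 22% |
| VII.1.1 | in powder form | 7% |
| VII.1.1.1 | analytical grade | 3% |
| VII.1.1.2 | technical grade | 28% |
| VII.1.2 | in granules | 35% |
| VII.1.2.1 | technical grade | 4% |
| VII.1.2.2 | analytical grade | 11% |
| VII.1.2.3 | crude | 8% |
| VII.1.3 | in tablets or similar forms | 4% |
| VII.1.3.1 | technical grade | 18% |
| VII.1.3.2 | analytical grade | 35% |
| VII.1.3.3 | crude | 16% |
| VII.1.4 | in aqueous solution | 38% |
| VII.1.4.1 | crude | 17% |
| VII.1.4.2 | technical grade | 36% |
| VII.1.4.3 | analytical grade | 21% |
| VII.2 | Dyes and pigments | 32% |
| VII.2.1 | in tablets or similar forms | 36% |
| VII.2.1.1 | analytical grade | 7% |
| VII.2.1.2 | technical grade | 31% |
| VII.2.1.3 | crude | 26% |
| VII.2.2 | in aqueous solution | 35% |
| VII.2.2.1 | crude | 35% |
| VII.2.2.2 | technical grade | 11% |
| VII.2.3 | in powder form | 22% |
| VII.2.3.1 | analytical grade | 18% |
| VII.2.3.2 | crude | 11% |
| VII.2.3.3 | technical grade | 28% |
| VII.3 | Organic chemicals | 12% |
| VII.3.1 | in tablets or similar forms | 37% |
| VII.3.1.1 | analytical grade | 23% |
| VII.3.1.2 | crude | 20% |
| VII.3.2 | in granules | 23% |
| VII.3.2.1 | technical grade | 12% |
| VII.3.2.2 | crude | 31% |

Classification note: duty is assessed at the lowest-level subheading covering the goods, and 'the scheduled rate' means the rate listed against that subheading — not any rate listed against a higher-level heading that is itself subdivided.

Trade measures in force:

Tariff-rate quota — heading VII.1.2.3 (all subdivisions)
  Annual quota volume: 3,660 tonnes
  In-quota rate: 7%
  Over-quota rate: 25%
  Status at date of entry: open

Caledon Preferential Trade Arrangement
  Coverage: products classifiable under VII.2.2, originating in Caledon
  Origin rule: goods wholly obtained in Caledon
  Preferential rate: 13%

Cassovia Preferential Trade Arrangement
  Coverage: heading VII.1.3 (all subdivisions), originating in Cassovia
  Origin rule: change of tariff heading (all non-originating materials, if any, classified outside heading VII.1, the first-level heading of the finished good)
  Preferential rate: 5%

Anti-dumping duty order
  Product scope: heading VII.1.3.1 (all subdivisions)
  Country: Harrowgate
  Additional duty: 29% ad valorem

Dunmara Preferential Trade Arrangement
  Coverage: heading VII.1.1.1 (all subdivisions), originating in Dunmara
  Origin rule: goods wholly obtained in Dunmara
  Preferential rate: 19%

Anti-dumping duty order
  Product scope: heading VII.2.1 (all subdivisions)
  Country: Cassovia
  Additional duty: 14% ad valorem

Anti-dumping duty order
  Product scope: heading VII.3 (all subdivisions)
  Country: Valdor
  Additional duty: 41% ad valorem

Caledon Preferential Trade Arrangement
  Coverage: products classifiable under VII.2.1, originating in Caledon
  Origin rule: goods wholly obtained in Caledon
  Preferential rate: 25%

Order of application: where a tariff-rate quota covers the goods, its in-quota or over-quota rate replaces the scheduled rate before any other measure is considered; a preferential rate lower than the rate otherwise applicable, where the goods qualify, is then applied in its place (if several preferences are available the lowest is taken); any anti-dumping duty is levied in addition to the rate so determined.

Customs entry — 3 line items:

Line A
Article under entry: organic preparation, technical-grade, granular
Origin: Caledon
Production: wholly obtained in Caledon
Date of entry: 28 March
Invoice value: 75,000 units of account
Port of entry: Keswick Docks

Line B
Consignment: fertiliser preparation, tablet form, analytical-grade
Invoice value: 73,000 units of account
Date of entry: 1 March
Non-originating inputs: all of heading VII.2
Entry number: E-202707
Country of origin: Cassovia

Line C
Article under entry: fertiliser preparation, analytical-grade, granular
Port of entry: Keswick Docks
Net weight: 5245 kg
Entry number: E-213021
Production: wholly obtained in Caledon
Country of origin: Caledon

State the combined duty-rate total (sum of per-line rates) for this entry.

28%

Line A: organic → VII.3; granular → VII.3.2; technical-grade → VII.3.2.1. Scheduled 12%. Caledon agreement on VII.2.2: VII.3.2.1 not covered; Caledon agreement on VII.2.1: VII.3.2.1 not covered. → 12%.
Line B: fertiliser → VII.1; tablet form → VII.1.3; analytical-grade → VII.1.3.2. Scheduled 35%. Cassovia agreement on VII.1.3: CTH met → 5% available; preferential 5%. → 5%.
Line C: fertiliser → VII.1; granular → VII.1.2; analytical-grade → VII.1.2.2. Scheduled 11%. Caledon agreement on VII.2.2: VII.1.2.2 not covered; Caledon agreement on VII.2.1: VII.1.2.2 not covered. → 11%.
Sum: 12% + 5% + 11% = 28%.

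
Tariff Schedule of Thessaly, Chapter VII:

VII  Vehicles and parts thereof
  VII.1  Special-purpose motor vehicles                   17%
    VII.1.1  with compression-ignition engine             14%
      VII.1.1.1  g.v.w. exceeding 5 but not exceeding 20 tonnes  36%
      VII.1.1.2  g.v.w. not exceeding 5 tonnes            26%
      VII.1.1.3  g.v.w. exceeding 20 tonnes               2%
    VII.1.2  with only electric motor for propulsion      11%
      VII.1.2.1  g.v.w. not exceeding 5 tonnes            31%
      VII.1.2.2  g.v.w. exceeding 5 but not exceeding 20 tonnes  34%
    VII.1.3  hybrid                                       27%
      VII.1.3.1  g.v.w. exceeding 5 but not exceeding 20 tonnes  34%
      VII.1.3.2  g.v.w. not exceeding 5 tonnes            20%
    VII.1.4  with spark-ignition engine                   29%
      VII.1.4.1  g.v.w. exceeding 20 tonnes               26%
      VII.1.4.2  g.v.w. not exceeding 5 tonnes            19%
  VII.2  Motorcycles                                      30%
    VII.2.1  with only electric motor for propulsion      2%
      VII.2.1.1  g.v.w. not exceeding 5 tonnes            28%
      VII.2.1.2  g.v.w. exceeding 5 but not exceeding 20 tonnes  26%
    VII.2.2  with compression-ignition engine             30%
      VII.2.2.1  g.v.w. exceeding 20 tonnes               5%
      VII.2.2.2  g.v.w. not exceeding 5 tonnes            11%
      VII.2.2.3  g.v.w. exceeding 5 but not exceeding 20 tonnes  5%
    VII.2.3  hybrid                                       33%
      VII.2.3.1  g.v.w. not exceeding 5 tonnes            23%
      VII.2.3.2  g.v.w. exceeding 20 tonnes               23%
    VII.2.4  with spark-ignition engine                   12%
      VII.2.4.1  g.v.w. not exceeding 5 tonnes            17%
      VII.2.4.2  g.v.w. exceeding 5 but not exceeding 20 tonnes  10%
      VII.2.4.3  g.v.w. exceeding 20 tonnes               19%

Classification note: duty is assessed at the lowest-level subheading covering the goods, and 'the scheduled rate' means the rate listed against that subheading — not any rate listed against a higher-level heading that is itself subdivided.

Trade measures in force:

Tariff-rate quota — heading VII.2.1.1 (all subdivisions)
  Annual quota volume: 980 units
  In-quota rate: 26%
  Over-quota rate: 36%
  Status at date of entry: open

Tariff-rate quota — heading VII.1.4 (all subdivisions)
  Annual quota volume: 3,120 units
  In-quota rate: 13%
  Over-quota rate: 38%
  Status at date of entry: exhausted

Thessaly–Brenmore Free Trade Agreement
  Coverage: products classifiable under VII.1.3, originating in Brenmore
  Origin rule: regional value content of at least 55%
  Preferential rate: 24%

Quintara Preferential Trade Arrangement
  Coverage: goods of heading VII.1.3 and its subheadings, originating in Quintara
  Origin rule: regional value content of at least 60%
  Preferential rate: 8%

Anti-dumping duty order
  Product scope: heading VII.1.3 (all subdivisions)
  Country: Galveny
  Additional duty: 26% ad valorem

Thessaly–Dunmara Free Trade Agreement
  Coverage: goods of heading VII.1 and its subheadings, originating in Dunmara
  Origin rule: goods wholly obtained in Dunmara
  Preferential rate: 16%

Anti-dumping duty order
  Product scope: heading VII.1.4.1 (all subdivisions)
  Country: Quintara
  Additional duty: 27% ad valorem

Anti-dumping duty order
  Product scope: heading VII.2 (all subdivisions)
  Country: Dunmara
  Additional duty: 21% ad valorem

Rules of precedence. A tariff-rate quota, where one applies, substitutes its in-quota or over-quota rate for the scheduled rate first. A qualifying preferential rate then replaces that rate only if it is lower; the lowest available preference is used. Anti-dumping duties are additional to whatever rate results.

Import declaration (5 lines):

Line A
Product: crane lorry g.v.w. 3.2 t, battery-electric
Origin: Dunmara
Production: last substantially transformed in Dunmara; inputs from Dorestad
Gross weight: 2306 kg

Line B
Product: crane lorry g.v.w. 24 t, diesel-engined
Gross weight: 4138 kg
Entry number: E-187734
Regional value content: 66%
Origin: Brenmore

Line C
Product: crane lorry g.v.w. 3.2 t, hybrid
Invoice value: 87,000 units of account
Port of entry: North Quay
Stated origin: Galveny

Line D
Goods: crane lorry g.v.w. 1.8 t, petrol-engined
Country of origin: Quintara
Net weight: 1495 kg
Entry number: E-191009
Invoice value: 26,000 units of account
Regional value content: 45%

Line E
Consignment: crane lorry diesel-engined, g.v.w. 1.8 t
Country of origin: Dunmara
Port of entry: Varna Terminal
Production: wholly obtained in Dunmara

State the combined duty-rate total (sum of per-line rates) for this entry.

133%

Line A: crane lorry → VII.1; battery-electric → VII.1.2; g.v.w. 3.2 t → VII.1.2.1. Scheduled 31%. Dunmara agreement on VII.1: not wholly obtained. → 31%.
Line B: crane lorry → VII.1; diesel-engined → VII.1.1; g.v.w. 24 t → VII.1.1.3. Scheduled 2%. Brenmore agreement on VII.1.3: VII.1.1.3 not covered. → 2%.
Line C: crane lorry → VII.1; hybrid → VII.1.3; g.v.w. 3.2 t → VII.1.3.2. Scheduled 20%. anti-dumping (Galveny, VII.1.3): +26%; total 20% + 26% = 46%. → 46%.
Line D: crane lorry → VII.1; petrol-engined → VII.1.4; g.v.w. 1.8 t → VII.1.4.2. Scheduled 19%. quota on VII.1.4 exhausted → over-quota 38%; Quintara agreement on VII.1.3: VII.1.4.2 not covered. → 38%.
Line E: crane lorry → VII.1; diesel-engined → VII.1.1; g.v.w. 1.8 t → VII.1.1.2. Scheduled 26%. Dunmara agreement on VII.1: wholly obtained → 16% available; preferential 16%. → 16%.
Sum: 31% + 2% + 46% + 38% + 16% = 133%.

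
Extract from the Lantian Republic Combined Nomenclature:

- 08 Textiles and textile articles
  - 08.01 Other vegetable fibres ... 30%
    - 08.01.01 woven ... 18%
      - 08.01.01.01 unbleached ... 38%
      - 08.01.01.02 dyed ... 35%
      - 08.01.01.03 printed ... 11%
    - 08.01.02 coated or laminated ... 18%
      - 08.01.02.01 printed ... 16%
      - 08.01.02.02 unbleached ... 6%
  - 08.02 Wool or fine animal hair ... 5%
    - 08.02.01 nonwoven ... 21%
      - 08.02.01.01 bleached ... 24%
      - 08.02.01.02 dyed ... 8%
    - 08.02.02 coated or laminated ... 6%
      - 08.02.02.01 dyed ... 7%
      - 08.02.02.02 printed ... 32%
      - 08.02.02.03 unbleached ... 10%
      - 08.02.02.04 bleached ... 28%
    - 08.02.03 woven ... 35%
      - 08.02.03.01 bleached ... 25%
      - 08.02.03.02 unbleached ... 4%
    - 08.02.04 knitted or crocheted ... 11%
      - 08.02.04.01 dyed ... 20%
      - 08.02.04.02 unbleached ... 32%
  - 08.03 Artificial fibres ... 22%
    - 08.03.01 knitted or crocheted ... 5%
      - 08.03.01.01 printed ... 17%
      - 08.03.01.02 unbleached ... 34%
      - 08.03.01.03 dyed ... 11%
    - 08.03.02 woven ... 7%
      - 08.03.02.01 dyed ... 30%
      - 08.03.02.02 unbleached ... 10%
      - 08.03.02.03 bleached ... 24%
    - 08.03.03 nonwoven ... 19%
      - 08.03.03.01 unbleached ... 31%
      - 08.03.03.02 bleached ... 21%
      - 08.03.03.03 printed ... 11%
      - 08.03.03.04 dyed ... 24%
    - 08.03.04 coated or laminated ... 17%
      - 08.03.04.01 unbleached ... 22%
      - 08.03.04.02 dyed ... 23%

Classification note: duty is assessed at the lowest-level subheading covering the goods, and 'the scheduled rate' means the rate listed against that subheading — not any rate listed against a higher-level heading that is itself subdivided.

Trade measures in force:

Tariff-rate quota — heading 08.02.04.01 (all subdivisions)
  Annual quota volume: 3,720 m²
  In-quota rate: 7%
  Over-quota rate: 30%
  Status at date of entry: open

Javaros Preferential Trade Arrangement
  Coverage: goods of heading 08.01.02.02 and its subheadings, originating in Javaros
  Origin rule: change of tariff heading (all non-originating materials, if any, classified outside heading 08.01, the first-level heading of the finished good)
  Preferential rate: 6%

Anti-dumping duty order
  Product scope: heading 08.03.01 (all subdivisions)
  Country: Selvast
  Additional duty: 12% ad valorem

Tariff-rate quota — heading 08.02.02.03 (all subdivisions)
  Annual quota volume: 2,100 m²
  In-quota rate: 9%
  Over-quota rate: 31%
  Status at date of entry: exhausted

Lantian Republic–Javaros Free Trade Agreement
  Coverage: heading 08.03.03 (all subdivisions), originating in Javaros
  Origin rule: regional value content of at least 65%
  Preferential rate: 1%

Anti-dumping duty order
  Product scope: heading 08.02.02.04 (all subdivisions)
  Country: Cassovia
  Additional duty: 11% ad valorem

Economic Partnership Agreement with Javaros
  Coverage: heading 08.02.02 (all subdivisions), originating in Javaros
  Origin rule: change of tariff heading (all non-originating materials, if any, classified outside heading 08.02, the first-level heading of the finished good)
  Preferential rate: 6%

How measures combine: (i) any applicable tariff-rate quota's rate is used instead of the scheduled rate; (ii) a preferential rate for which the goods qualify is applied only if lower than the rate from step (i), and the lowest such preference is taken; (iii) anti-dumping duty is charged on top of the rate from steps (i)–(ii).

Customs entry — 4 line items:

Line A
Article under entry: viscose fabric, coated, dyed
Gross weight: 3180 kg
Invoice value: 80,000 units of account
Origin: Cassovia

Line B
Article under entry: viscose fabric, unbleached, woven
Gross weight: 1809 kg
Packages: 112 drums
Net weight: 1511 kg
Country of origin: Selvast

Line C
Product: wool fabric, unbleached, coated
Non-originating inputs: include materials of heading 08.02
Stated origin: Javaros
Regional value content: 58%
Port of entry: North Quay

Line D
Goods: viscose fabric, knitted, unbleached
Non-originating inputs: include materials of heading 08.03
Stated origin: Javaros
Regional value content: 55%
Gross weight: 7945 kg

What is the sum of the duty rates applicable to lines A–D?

Line A: viscose → 08.03; coated → 08.03.04; dyed → 08.03.04.02. Scheduled 23%. No special measure applies. → 23%.
Line B: viscose → 08.03; woven → 08.03.02; unbleached → 08.03.02.02. Scheduled 10%. No special measure applies. → 10%.
Line C: wool → 08.02; coated → 08.02.02; unbleached → 08.02.02.03. Scheduled 10%. quota on 08.02.02.03 exhausted → over-quota 31%; Javaros agreement on 08.01.02.02: 08.02.02.03 not covered; Javaros agreement on 08.03.03: 08.02.02.03 not covered; Javaros agreement on 08.02.02: CTH not met. → 31%.
Line D: viscose → 08.03; knitted → 08.03.01; unbleached → 08.03.01.02. Scheduled 34%. Javaros agreement on 08.01.02.02: 08.03.01.02 not covered; Javaros agreement on 08.03.03: 08.03.01.02 not covered; Javaros agreement on 08.02.02: 08.03.01.02 not covered. → 34%.
Sum: 23% + 10% + 31% + 34% = 98%.

98%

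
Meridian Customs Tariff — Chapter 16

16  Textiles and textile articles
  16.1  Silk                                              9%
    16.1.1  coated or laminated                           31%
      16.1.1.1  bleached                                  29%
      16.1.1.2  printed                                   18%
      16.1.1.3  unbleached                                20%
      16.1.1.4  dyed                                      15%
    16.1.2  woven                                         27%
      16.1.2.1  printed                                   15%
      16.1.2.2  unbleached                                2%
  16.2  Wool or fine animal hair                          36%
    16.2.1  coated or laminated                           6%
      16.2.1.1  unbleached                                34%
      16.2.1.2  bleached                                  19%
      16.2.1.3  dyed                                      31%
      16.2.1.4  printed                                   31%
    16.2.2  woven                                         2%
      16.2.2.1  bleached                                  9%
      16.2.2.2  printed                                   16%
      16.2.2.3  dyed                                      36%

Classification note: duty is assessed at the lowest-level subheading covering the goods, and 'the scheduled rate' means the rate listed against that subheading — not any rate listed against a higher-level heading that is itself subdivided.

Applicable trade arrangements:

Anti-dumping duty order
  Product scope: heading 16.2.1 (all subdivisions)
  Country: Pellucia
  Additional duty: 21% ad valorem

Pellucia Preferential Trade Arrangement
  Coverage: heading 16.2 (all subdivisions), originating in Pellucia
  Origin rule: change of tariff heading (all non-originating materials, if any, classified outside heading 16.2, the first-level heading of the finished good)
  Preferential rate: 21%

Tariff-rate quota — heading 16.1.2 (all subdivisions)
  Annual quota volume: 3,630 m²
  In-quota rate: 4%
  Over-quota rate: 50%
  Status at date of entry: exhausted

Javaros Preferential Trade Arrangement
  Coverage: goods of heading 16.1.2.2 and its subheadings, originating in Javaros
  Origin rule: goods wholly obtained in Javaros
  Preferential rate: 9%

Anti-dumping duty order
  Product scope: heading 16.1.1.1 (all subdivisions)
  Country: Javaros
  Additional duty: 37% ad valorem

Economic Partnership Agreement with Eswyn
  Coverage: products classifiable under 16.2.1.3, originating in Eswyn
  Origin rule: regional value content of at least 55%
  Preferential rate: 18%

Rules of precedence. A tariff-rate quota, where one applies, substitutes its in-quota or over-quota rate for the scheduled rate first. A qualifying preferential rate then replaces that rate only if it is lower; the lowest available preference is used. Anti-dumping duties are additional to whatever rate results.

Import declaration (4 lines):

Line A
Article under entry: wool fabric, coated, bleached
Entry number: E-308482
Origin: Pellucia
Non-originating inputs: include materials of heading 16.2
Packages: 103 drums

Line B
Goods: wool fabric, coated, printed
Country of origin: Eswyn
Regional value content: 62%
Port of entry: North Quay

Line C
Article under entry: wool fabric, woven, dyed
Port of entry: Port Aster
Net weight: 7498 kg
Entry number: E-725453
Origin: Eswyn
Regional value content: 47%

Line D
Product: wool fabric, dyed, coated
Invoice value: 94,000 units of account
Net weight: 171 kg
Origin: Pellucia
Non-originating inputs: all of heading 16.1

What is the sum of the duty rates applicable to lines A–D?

Line A: wool → 16.2; coated → 16.2.1; bleached → 16.2.1.2. Scheduled 19%. Pellucia agreement on 16.2: CTH not met; anti-dumping (Pellucia, 16.2.1): +21%; total 19% + 21% = 40%. → 40%.
Line B: wool → 16.2; coated → 16.2.1; printed → 16.2.1.4. Scheduled 31%. Eswyn agreement on 16.2.1.3: 16.2.1.4 not covered. → 31%.
Line C: wool → 16.2; woven → 16.2.2; dyed → 16.2.2.3. Scheduled 36%. Eswyn agreement on 16.2.1.3: 16.2.2.3 not covered. → 36%.
Line D: wool → 16.2; coated → 16.2.1; dyed → 16.2.1.3. Scheduled 31%. Pellucia agreement on 16.2: CTH met → 21% available; preferential 21%; anti-dumping (Pellucia, 16.2.1): +21%; total 21% + 21% = 42%. → 42%.
Sum: 40% + 31% + 36% + 42% = 149%.

149%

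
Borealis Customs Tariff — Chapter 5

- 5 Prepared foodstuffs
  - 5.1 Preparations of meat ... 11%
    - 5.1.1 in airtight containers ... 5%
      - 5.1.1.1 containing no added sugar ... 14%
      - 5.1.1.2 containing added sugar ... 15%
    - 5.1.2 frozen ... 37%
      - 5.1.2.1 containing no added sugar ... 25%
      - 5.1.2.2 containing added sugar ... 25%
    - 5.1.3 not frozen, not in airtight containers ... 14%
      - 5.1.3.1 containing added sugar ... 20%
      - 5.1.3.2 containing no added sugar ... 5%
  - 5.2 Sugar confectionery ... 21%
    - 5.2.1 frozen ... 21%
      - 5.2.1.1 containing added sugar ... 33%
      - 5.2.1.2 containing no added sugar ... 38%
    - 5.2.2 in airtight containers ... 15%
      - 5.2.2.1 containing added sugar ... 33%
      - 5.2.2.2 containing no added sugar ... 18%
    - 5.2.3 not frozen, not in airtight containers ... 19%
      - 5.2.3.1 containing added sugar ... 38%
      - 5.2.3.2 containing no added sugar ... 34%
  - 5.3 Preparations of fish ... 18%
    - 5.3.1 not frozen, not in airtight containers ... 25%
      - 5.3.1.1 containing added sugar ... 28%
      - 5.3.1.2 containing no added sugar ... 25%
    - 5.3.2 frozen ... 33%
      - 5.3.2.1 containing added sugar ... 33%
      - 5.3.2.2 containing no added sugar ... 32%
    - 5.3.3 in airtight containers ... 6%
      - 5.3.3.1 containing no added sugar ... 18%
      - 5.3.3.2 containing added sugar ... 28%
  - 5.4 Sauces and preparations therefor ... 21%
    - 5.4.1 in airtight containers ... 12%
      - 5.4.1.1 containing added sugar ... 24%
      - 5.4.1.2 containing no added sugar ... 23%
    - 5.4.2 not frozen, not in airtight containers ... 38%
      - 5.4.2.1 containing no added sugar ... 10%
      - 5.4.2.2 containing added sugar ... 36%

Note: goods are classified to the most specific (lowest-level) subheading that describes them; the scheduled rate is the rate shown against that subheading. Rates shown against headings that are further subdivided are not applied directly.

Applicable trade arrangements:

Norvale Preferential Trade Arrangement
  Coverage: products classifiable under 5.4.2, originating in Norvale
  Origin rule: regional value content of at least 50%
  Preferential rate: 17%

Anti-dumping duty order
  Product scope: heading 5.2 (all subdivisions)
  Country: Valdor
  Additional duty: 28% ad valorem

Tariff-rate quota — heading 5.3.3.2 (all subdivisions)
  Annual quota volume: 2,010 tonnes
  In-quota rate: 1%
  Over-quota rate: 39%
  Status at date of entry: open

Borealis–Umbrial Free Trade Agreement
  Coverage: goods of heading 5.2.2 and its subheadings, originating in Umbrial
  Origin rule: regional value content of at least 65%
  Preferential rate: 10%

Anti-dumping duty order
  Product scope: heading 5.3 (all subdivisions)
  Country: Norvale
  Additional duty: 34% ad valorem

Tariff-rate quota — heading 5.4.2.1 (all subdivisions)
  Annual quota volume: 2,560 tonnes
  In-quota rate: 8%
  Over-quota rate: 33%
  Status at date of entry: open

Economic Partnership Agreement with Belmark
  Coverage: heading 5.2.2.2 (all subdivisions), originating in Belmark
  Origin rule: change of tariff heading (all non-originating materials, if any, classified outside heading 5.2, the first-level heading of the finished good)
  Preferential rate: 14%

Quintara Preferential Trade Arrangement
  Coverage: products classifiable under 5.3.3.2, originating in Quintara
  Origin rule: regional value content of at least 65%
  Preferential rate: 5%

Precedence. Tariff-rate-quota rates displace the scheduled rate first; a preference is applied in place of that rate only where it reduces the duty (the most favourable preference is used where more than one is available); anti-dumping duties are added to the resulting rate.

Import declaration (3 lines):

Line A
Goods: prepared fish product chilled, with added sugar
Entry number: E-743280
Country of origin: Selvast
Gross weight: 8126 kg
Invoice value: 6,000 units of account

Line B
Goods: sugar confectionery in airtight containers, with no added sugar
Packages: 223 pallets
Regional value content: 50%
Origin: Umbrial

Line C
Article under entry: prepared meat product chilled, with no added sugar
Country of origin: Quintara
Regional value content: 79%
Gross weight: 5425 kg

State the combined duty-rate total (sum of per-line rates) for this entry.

51%

Line A: prepared fish product → 5.3; chilled → 5.3.1; with added sugar → 5.3.1.1. Scheduled 28%. No special measure applies. → 28%.
Line B: sugar confectionery → 5.2; in airtight containers → 5.2.2; with no added sugar → 5.2.2.2. Scheduled 18%. Umbrial agreement on 5.2.2: RVC < 65%. → 18%.
Line C: prepared meat product → 5.1; chilled → 5.1.3; with no added sugar → 5.1.3.2. Scheduled 5%. Quintara agreement on 5.3.3.2: 5.1.3.2 not covered. → 5%.
Sum: 28% + 18% + 5% = 51%.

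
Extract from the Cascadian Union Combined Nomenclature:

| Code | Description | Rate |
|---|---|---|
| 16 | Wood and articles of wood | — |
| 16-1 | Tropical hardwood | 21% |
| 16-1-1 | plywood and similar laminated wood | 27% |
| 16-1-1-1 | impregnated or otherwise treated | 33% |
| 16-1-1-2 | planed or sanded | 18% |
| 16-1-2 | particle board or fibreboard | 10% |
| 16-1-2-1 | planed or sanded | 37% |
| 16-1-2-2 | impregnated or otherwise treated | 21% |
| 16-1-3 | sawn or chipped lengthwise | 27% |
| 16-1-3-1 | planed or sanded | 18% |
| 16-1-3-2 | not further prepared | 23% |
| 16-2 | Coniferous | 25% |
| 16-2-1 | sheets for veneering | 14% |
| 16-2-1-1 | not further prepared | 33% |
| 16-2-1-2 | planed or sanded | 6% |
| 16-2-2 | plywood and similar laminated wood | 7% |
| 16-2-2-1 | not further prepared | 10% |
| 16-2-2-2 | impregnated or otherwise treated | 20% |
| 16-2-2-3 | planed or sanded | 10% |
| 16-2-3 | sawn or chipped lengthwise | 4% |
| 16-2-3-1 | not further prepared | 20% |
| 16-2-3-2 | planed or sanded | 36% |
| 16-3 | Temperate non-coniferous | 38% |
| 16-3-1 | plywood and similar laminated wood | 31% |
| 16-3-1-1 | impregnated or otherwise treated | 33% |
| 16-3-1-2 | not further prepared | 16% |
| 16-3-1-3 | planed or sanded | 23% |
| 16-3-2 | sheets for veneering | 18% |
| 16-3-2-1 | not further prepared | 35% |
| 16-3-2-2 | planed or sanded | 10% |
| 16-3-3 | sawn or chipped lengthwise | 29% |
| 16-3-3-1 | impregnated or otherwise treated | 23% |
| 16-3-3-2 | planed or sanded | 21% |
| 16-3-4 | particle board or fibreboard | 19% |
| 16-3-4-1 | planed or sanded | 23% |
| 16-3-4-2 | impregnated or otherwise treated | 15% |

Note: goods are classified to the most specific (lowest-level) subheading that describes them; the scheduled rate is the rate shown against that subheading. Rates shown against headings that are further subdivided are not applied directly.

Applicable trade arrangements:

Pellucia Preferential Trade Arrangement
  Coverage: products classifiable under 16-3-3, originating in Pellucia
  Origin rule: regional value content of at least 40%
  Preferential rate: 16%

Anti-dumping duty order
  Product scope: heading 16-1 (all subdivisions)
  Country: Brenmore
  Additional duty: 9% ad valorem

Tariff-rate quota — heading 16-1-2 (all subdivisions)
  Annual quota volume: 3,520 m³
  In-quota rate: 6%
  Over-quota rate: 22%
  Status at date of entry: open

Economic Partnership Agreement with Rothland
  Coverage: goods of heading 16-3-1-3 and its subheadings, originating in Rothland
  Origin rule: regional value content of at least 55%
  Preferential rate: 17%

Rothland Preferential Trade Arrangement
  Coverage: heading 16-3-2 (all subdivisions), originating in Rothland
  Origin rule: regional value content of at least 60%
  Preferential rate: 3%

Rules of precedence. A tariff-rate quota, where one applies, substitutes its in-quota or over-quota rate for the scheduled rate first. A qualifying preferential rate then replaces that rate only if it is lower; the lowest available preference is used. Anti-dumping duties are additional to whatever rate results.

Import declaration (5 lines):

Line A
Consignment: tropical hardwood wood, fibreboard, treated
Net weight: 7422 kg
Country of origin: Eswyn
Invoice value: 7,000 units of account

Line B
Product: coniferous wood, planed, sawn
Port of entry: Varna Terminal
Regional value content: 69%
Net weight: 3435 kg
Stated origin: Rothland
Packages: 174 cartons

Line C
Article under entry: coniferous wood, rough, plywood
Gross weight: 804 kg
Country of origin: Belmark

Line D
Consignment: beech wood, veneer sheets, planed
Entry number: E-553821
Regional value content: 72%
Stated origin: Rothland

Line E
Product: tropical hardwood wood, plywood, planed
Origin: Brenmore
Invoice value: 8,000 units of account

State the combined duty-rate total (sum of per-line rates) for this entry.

Line A: tropical hardwood → 16-1; fibreboard → 16-1-2; treated → 16-1-2-2. Scheduled 21%. quota on 16-1-2 open → in-quota 6%. → 6%.
Line B: coniferous → 16-2; sawn → 16-2-3; planed → 16-2-3-2. Scheduled 36%. Rothland agreement on 16-3-1-3: 16-2-3-2 not covered; Rothland agreement on 16-3-2: 16-2-3-2 not covered. → 36%.
Line C: coniferous → 16-2; plywood → 16-2-2; rough → 16-2-2-1. Scheduled 10%. No special measure applies. → 10%.
Line D: beech → 16-3; veneer sheets → 16-3-2; planed → 16-3-2-2. Scheduled 10%. Rothland agreement on 16-3-1-3: 16-3-2-2 not covered; Rothland agreement on 16-3-2: RVC ≥ 60% → 3% available; preferential 3%. → 3%.
Line E: tropical hardwood → 16-1; plywood → 16-1-1; planed → 16-1-1-2. Scheduled 18%. anti-dumping (Brenmore, 16-1): +9%; total 18% + 9% = 27%. → 27%.
Sum: 6% + 36% + 10% + 3% + 27% = 82%.

82%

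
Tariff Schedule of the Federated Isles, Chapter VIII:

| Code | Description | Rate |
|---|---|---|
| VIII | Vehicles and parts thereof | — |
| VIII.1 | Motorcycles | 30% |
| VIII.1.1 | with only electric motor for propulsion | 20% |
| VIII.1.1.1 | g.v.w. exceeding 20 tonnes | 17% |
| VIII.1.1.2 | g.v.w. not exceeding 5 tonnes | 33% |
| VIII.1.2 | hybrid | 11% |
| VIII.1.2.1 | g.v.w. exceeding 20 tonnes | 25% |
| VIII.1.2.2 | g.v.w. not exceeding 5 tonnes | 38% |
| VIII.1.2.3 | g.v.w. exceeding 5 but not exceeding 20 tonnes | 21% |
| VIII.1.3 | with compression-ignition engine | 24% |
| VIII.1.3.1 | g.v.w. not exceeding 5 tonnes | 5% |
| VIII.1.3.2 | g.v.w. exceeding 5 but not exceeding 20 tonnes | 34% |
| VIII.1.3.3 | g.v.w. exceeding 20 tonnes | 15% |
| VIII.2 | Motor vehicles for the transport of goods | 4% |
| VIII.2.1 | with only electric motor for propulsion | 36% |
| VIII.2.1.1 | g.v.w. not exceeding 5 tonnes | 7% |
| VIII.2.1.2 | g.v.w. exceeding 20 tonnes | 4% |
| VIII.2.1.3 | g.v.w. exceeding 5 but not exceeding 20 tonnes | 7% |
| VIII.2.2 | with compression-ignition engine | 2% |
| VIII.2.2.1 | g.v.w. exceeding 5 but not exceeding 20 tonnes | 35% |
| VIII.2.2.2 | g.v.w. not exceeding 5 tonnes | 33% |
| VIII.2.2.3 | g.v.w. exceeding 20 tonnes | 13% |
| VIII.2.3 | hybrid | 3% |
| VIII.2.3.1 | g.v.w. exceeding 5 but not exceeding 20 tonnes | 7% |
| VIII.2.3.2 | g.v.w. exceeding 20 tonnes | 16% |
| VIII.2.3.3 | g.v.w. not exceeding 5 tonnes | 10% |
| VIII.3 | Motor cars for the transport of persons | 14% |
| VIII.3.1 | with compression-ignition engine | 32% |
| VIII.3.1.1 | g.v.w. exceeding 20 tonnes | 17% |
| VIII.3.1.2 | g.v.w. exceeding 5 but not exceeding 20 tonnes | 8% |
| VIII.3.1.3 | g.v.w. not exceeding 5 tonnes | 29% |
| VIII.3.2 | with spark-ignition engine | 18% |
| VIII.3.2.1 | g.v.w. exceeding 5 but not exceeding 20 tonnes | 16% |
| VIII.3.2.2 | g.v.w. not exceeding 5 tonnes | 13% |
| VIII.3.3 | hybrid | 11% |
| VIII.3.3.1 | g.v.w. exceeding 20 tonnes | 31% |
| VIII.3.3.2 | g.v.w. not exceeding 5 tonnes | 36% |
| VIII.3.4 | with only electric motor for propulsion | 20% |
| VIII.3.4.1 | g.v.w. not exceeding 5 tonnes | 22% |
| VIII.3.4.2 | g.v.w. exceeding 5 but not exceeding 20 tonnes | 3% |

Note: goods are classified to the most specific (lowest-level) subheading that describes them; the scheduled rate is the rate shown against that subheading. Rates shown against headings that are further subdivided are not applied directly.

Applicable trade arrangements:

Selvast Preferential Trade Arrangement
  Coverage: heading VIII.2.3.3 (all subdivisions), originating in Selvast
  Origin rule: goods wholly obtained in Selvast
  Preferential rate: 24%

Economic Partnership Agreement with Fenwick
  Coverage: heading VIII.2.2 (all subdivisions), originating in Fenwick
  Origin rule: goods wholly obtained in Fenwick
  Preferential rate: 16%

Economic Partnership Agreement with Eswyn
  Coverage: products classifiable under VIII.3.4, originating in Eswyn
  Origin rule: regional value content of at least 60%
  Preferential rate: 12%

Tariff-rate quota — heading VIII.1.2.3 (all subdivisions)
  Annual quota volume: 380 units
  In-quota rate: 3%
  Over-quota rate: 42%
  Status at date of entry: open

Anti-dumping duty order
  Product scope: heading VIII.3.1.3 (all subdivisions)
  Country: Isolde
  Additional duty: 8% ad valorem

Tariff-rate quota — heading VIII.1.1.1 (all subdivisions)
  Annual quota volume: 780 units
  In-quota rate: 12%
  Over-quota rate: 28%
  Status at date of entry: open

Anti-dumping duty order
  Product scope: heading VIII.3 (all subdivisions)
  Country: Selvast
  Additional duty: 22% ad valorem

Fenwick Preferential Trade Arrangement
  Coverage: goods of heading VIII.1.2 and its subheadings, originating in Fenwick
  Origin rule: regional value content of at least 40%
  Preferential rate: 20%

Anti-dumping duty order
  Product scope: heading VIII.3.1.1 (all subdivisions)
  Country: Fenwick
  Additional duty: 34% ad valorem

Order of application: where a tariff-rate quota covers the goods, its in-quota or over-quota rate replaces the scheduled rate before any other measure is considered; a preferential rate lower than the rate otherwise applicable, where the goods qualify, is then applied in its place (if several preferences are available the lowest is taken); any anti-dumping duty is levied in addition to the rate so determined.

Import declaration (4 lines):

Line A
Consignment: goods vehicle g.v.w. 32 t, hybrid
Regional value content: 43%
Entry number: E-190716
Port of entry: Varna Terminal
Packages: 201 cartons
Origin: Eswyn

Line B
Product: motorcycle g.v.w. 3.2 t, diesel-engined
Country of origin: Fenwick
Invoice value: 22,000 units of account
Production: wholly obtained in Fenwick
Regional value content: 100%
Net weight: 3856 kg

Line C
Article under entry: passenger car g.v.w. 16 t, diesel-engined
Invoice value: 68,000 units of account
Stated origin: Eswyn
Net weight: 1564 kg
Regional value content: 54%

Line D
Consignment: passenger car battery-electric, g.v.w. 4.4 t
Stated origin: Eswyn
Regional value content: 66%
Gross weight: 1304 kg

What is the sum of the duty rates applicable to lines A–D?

41%

Line A: goods vehicle → VIII.2; hybrid → VIII.2.3; g.v.w. 32 t → VIII.2.3.2. Scheduled 16%. Eswyn agreement on VIII.3.4: VIII.2.3.2 not covered. → 16%.
Line B: motorcycle → VIII.1; diesel-engined → VIII.1.3; g.v.w. 3.2 t → VIII.1.3.1. Scheduled 5%. Fenwick agreement on VIII.2.2: VIII.1.3.1 not covered; Fenwick agreement on VIII.1.2: VIII.1.3.1 not covered. → 5%.
Line C: passenger car → VIII.3; diesel-engined → VIII.3.1; g.v.w. 16 t → VIII.3.1.2. Scheduled 8%. Eswyn agreement on VIII.3.4: VIII.3.1.2 not covered. → 8%.
Line D: passenger car → VIII.3; battery-electric → VIII.3.4; g.v.w. 4.4 t → VIII.3.4.1. Scheduled 22%. Eswyn agreement on VIII.3.4: RVC ≥ 60% → 12% available; preferential 12%. → 12%.
Sum: 16% + 5% + 8% + 12% = 41%.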